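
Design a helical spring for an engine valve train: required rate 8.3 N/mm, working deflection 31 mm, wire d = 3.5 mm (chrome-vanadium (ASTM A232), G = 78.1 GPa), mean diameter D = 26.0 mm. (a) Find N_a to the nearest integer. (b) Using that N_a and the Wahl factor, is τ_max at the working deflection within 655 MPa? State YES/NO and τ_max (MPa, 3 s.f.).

N_a = Gd⁴/(8D³k) = (78.1×10³)(3.5⁴)/(8·26.0³·8.3) = 10.04 → N_a = 10
Actual rate k = Gd⁴/(8D³·10) = 8.3351 N/mm
Working load F = kδ = 8.3351·31 = 258.39 N
C = 26.0/3.5 = 7.4286; K_W = (4C−1)/(4C−4)+0.615/C = 1.1995
τ_max = K_W·8FD/(πd³) = 1.1995·399.01 = 478.6 MPa
τ_max ≤ 655 MPa → acceptable

(a) 10 coils; (b) YES, τ_max = 479 MPa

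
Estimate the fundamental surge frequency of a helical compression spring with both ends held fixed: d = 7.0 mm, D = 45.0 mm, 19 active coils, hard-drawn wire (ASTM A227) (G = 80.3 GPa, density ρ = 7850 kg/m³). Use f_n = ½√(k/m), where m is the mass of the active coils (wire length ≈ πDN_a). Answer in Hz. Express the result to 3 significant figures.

65.5 Hz

k = Gd⁴/(8D³N_a) = (80.3×10³)(7.0⁴)/(8·45.0³·19) = 13.92 N/mm = 13920 N/m
Wire length L = πDN_a = π·45.0·19 = 2686.1 mm
m = ρ·(πd²/4)·L = 7850 × 38.485×10⁻⁶ m² × 2.6861 m = 0.81147 kg
f_n = ½√(k/m) = 0.5·√(13920/0.81147) = 0.5·√(17154) = 65.486 Hz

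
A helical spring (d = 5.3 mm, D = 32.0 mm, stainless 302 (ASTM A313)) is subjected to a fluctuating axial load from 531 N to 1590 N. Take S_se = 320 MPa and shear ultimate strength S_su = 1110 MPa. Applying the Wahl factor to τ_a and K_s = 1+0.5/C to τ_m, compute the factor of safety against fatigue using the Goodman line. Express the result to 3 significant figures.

C = D/d = 32.0/5.3 = 6.0377; K_W = (4C−1)/(4C−4)+0.615/C = 1.2507; K_s = 1+0.5/C = 1.0828
F_a = (F_max−F_min)/2 = 529.5 N; F_m = (F_max+F_min)/2 = 1060.5 N
τ_a = K_W·8F_aD/(πd³) = 1.2507 × 289.82 = 362.49 MPa
τ_m = K_s·8F_mD/(πd³) = 1.0828 × 580.46 = 628.53 MPa
Goodman: 1/n_f = τ_a/S_se + τ_m/S_su = 362.49/320 + 628.53/1110 = 1.13278 + 0.56624 = 1.699
n_f = 1/1.699 = 0.5886

0.589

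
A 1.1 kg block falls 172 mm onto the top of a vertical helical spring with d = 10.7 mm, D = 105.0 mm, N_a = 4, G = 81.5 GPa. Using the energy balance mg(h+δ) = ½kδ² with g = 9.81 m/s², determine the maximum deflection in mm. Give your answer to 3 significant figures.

11.7 mm

k = Gd⁴/(8D³N_a) = (81.5×10³)(10.7⁴)/(8·105.0³·4) = 28.839 N/mm
W = mg = 1.1 × 9.81 = 10.791 N
½kδ² − Wδ − Wh = 0 → δ = (W + √(W² + 2kWh))/k
δ = (10.791 + √(116.45 + 107052))/28.839 = (10.791 + 327.37)/28.839 = 11.726 mm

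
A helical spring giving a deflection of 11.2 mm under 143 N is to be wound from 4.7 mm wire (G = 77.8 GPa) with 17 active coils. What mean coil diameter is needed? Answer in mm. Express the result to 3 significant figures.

Required rate k = F/δ = 143/11.2 = 12.768 N/mm
D = (Gd⁴/(8N_a·k))^(1/3) = (77.8×10³·4.7⁴/(8·17·12.768))^(1/3)
  = (21863.2)^(1/3) = 27.9622 mm

28.0 mm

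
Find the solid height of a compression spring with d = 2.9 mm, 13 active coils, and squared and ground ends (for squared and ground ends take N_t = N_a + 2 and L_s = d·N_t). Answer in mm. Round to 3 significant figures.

43.5 mm

squared and ground ends: N_t = N_a + 2 = 13 + 2 = 15
L_s = d·N_t = 2.9 × 15 = 43.5 mm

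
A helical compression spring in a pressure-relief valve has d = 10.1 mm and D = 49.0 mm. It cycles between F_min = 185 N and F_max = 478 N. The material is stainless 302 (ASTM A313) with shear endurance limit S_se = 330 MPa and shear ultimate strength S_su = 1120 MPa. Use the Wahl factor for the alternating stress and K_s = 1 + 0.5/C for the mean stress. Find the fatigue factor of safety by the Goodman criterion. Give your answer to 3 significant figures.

C = D/d = 49.0/10.1 = 4.8515; K_W = (4C−1)/(4C−4)+0.615/C = 1.3215; K_s = 1+0.5/C = 1.1031
F_a = (F_max−F_min)/2 = 146.5 N; F_m = (F_max+F_min)/2 = 331.5 N
τ_a = K_W·8F_aD/(πd³) = 1.3215 × 17.742 = 23.446 MPa
τ_m = K_s·8F_mD/(πd³) = 1.1031 × 40.147 = 44.285 MPa
Goodman: 1/n_f = τ_a/S_se + τ_m/S_su = 23.446/330 + 44.285/1120 = 0.07105 + 0.03954 = 0.11059
n_f = 1/0.11059 = 9.042

9.04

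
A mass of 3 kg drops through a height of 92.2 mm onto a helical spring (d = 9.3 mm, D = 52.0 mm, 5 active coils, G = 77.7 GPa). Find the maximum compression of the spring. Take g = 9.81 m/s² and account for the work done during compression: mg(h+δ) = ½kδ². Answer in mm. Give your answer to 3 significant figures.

7.54 mm

k = Gd⁴/(8D³N_a) = (77.7×10³)(9.3⁴)/(8·52.0³·5) = 103.34 N/mm
W = mg = 3 × 9.81 = 29.43 N
½kδ² − Wδ − Wh = 0 → δ = (W + √(W² + 2kWh))/k
δ = (29.43 + √(866.12 + 560834))/103.34 = (29.43 + 749.47)/103.34 = 7.537 mm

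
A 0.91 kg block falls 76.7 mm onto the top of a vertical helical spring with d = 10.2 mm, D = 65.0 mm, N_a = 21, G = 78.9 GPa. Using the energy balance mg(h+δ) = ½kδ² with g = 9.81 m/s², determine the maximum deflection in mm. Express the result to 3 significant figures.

9.10 mm

k = Gd⁴/(8D³N_a) = (78.9×10³)(10.2⁴)/(8·65.0³·21) = 18.511 N/mm
W = mg = 0.91 × 9.81 = 8.9271 N
½kδ² − Wδ − Wh = 0 → δ = (W + √(W² + 2kWh))/k
δ = (8.9271 + √(79.693 + 25349.2))/18.511 = (8.9271 + 159.46)/18.511 = 9.0969 mm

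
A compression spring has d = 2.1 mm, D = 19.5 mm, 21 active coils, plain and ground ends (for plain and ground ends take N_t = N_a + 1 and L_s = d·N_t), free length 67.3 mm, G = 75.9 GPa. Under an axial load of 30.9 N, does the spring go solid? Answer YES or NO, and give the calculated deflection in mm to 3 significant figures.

YES, δ = 26.1 mm

k = Gd⁴/(8D³N_a) = (75.9×10³)(2.1⁴)/(8·19.5³·21) = 1.185 N/mm
N_t = 22; L_s = 2.1·22 = 46.2 mm; δ_solid = L₀ − L_s = 67.3 − 46.2 = 21.1 mm
δ = F/k = 30.9/1.185 = 26.077 mm
δ ≥ δ_solid → spring goes solid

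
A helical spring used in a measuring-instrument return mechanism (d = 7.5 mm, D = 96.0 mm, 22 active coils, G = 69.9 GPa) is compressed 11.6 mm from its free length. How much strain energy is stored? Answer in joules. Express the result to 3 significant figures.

k = Gd⁴/(8D³N_a) = (69.9×10³)(7.5⁴)/(8·96.0³·22) = 1.4204 N/mm
U = ½kδ² = 0.5 × 1.4204 × 11.6² = 95.561 N·mm = 0.095561 J

0.0956 J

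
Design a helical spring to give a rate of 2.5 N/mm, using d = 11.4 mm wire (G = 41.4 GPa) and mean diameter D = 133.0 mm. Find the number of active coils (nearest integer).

N_a = Gd⁴/(8D³k) = (41.4×10³ × 11.4⁴)/(8 × 133.0³ × 2.5)
    = 6.9923e+08 / 4.70527e+07 = 14.86 → 15 coils

15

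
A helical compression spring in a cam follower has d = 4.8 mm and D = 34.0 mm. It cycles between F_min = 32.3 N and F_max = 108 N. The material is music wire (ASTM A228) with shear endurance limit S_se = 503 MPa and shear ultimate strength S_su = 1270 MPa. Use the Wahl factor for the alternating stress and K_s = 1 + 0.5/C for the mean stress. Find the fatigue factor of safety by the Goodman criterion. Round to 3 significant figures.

8.50

C = D/d = 34.0/4.8 = 7.0833; K_W = (4C−1)/(4C−4)+0.615/C = 1.2101; K_s = 1+0.5/C = 1.0706
F_a = (F_max−F_min)/2 = 37.85 N; F_m = (F_max+F_min)/2 = 70.15 N
τ_a = K_W·8F_aD/(πd³) = 1.2101 × 29.632 = 35.858 MPa
τ_m = K_s·8F_mD/(πd³) = 1.0706 × 54.919 = 58.796 MPa
Goodman: 1/n_f = τ_a/S_se + τ_m/S_su = 35.858/503 + 58.796/1270 = 0.07129 + 0.04630 = 0.11758
n_f = 1/0.11758 = 8.505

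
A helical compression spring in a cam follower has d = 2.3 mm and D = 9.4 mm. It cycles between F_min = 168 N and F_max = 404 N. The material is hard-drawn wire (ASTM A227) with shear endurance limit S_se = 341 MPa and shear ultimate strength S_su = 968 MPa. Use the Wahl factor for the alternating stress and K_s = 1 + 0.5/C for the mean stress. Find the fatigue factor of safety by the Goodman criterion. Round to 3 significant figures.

C = D/d = 9.4/2.3 = 4.0870; K_W = (4C−1)/(4C−4)+0.615/C = 1.3934; K_s = 1+0.5/C = 1.1223
F_a = (F_max−F_min)/2 = 118 N; F_m = (F_max+F_min)/2 = 286 N
τ_a = K_W·8F_aD/(πd³) = 1.3934 × 232.15 = 323.48 MPa
τ_m = K_s·8F_mD/(πd³) = 1.1223 × 562.67 = 631.5 MPa
Goodman: 1/n_f = τ_a/S_se + τ_m/S_su = 323.48/341 + 631.5/968 = 0.94864 + 0.65238 = 1.601
n_f = 1/1.601 = 0.6246

0.625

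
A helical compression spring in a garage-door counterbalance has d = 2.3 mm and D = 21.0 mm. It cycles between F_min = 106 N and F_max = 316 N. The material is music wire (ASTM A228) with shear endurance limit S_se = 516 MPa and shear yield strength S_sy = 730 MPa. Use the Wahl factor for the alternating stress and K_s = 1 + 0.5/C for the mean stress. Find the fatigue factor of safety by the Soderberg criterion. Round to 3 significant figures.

0.421

C = D/d = 21.0/2.3 = 9.1304; K_W = (4C−1)/(4C−4)+0.615/C = 1.1596; K_s = 1+0.5/C = 1.0548
F_a = (F_max−F_min)/2 = 105 N; F_m = (F_max+F_min)/2 = 211 N
τ_a = K_W·8F_aD/(πd³) = 1.1596 × 461.49 = 535.15 MPa
τ_m = K_s·8F_mD/(πd³) = 1.0548 × 927.38 = 978.17 MPa
Soderberg: 1/n_f = τ_a/S_se + τ_m/S_sy = 535.15/516 + 978.17/730 = 1.03711 + 1.33995 = 2.3771
n_f = 1/2.3771 = 0.4207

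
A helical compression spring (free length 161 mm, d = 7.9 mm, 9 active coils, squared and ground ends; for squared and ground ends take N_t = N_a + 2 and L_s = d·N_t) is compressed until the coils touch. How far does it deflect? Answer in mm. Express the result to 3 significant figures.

N_t = 11; L_s = 7.9·11 = 86.9 mm
δ_solid = L₀ − L_s = 161 − 86.9 = 74.1 mm

74.1 mm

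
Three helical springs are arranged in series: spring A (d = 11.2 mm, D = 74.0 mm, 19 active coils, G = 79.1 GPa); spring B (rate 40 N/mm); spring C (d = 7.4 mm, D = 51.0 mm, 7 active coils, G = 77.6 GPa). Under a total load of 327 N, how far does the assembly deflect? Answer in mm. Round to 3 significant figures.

k_A = Gd⁴/(8D³N_a) = (79.1×10³)(11.2⁴)/(8·74.0³·19) = 20.207 N/mm
k_C = Gd⁴/(8D³N_a) = (77.6×10³)(7.4⁴)/(8·51.0³·7) = 31.325 N/mm
Series: 1/k_eq = 1/20.207 + 1/40 + 1/31.325 = 0.10641; k_eq = 9.3976 N/mm
δ = F/k_eq = 327/9.3976 = 34.796 mm

34.8 mm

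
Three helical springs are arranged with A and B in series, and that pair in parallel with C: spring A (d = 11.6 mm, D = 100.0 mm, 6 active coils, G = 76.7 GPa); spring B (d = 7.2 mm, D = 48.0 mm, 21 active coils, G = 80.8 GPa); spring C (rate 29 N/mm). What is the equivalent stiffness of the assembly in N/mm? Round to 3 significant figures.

k_A = Gd⁴/(8D³N_a) = (76.7×10³)(11.6⁴)/(8·100.0³·6) = 28.933 N/mm
k_B = Gd⁴/(8D³N_a) = (80.8×10³)(7.2⁴)/(8·48.0³·21) = 11.687 N/mm
Springs A,B series: k_AB = 1/(1/28.933+1/11.687) = 8.3245 N/mm; parallel with C: k_eq = 8.3245+29 = 37.325 N/mm

37.3 N/mm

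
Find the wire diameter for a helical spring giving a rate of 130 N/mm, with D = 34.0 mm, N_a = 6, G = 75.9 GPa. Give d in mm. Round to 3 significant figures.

d = (8D³N_a·k / G)^(1/4) = (8·34.0³·6·130 / (75.9×10³))^0.25
  = (3231.3)^0.25 = 7.5395 mm

7.54 mm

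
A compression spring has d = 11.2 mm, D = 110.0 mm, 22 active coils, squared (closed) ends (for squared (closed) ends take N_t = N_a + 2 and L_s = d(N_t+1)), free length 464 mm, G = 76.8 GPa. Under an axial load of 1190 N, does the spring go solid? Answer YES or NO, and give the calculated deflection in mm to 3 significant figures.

YES, δ = 231 mm

k = Gd⁴/(8D³N_a) = (76.8×10³)(11.2⁴)/(8·110.0³·22) = 5.1587 N/mm
N_t = 24; L_s = 11.2·25 = 280 mm; δ_solid = L₀ − L_s = 464 − 280 = 184 mm
δ = F/k = 1190/5.1587 = 230.68 mm
δ ≥ δ_solid → spring goes solid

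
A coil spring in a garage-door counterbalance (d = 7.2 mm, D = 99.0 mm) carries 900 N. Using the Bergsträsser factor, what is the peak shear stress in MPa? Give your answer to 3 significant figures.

Spring index C = D/d = 99.0/7.2 = 13.7500
K_B = (4C+2)/(4C−3) = 57.000/52.000 = 1.0962
τ₀ = 8FD/(πd³) = 8·900·99.0/(π·7.2³) = 712800/1172.6 = 607.88 MPa
τ_max = K·τ₀ = 1.0962 × 607.88 = 666.33 MPa

666 MPa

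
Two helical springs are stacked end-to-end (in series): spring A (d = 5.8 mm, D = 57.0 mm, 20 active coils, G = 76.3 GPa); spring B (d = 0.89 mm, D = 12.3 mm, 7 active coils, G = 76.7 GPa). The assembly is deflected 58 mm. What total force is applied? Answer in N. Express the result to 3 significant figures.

k_A = Gd⁴/(8D³N_a) = (76.3×10³)(5.8⁴)/(8·57.0³·20) = 2.914 N/mm
k_B = Gd⁴/(8D³N_a) = (76.7×10³)(0.89⁴)/(8·12.3³·7) = 0.4618 N/mm
Series: 1/k_eq = 1/2.914 + 1/0.4618 = 2.5086; k_eq = 0.39863 N/mm
F = k_eq·δ = 0.39863·58 = 23.12 N

23.1 N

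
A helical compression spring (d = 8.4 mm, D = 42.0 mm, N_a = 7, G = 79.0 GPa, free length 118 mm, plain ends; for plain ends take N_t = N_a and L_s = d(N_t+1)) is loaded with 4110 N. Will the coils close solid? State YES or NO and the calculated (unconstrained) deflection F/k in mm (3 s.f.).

k = Gd⁴/(8D³N_a) = (79.0×10³)(8.4⁴)/(8·42.0³·7) = 94.8 N/mm
N_t = 7; L_s = 8.4·8 = 67.2 mm; δ_solid = L₀ − L_s = 118 − 67.2 = 50.8 mm
δ = F/k = 4110/94.8 = 43.354 mm
δ < δ_solid → spring does not go solid

NO, δ = 43.4 mm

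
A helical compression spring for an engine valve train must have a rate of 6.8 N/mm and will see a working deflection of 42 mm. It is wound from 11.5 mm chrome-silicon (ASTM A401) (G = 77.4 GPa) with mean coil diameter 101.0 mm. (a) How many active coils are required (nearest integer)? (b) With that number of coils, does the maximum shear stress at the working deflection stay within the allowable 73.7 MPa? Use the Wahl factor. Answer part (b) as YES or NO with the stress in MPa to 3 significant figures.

(a) 24 coils; (b) YES, τ_max = 56.7 MPa

N_a = Gd⁴/(8D³k) = (77.4×10³)(11.5⁴)/(8·101.0³·6.8) = 24.15 → N_a = 24
Actual rate k = Gd⁴/(8D³·24) = 6.8433 N/mm
Working load F = kδ = 6.8433·42 = 287.42 N
C = 101.0/11.5 = 8.7826; K_W = (4C−1)/(4C−4)+0.615/C = 1.1664
τ_max = K_W·8FD/(πd³) = 1.1664·48.605 = 56.693 MPa
τ_max ≤ 73.7 MPa → acceptable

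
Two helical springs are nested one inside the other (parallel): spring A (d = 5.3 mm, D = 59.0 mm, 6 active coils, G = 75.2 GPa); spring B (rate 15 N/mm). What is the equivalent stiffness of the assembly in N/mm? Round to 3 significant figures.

21.0 N/mm

k_A = Gd⁴/(8D³N_a) = (75.2×10³)(5.3⁴)/(8·59.0³·6) = 6.019 N/mm
Parallel: k_eq = 6.019 + 15 = 21.019 N/mm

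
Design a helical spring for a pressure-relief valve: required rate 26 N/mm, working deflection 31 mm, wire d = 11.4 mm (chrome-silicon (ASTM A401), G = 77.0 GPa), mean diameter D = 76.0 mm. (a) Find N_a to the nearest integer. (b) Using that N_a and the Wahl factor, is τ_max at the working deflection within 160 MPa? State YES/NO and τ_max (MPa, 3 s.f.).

N_a = Gd⁴/(8D³k) = (77.0×10³)(11.4⁴)/(8·76.0³·26) = 14.24 → N_a = 14
Actual rate k = Gd⁴/(8D³·14) = 26.452 N/mm
Working load F = kδ = 26.452·31 = 820 N
C = 76.0/11.4 = 6.6667; K_W = (4C−1)/(4C−4)+0.615/C = 1.2246
τ_max = K_W·8FD/(πd³) = 1.2246·107.12 = 131.17 MPa
τ_max ≤ 160 MPa → acceptable

(a) 14 coils; (b) YES, τ_max = 131 MPa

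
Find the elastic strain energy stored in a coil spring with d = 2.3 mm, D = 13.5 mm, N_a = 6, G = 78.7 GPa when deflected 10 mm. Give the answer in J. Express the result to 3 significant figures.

0.932 J

k = Gd⁴/(8D³N_a) = (78.7×10³)(2.3⁴)/(8·13.5³·6) = 18.648 N/mm
U = ½kδ² = 0.5 × 18.648 × 10² = 932.42 N·mm = 0.93242 J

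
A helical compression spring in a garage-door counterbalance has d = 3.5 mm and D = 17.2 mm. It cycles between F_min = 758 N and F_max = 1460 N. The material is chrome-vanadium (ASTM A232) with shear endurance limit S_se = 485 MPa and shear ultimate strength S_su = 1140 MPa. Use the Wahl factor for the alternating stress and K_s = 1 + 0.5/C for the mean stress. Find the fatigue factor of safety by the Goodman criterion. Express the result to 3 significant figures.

0.483

C = D/d = 17.2/3.5 = 4.9143; K_W = (4C−1)/(4C−4)+0.615/C = 1.3168; K_s = 1+0.5/C = 1.1017
F_a = (F_max−F_min)/2 = 351 N; F_m = (F_max+F_min)/2 = 1109 N
τ_a = K_W·8F_aD/(πd³) = 1.3168 × 358.57 = 472.14 MPa
τ_m = K_s·8F_mD/(πd³) = 1.1017 × 1132.9 = 1248.2 MPa
Goodman: 1/n_f = τ_a/S_se + τ_m/S_su = 472.14/485 + 1248.2/1140 = 0.97349 + 1.09489 = 2.0684
n_f = 1/2.0684 = 0.4835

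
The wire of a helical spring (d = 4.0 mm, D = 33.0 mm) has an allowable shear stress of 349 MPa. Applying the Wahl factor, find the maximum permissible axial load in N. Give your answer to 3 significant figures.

C = D/d = 33.0/4.0 = 8.2500
K_W = (4C−1)/(4C−4) + 0.615/C = 32.000/29.000 + 0.0745 = 1.1780
τ_max = K·8FD/(πd³) → F_max = τ_allow·πd³/(8DK)
F_max = 349·π·4.0³/(8·33.0·1.1780) = 70171/310.99 = 225.64 N

226 N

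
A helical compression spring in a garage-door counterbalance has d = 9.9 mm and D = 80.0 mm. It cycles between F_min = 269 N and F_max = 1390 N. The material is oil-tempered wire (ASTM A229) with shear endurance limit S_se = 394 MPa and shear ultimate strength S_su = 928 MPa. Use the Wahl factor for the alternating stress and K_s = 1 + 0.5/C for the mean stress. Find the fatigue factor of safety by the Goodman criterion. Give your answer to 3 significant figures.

1.81

C = D/d = 80.0/9.9 = 8.0808; K_W = (4C−1)/(4C−4)+0.615/C = 1.1820; K_s = 1+0.5/C = 1.0619
F_a = (F_max−F_min)/2 = 560.5 N; F_m = (F_max+F_min)/2 = 829.5 N
τ_a = K_W·8F_aD/(πd³) = 1.1820 × 117.68 = 139.1 MPa
τ_m = K_s·8F_mD/(πd³) = 1.0619 × 174.16 = 184.93 MPa
Goodman: 1/n_f = τ_a/S_se + τ_m/S_su = 139.1/394 + 184.93/928 = 0.35305 + 0.19928 = 0.55233
n_f = 1/0.55233 = 1.811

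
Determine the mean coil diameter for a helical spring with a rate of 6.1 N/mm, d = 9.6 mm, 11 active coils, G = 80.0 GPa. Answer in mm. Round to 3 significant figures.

D = (Gd⁴/(8N_a·k))^(1/3) = (80.0×10³·9.6⁴/(8·11·6.1))^(1/3)
  = (1.26579e+06)^(1/3) = 108.1735 mm

108 mm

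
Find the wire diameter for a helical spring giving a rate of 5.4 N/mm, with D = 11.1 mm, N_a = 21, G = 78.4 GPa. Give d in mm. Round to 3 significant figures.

1.99 mm

d = (8D³N_a·k / G)^(1/4) = (8·11.1³·21·5.4 / (78.4×10³))^0.25
  = (15.825)^0.25 = 1.9945 mm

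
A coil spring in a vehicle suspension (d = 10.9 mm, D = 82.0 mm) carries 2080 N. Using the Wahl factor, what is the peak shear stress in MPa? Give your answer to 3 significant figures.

Spring index C = D/d = 82.0/10.9 = 7.5229
K_W = (4C−1)/(4C−4) + 0.615/C = 29.092/26.092 + 0.0818 = 1.1967
τ₀ = 8FD/(πd³) = 8·2080·82.0/(π·10.9³) = 1.36448e+06/4068.5 = 335.38 MPa
τ_max = K·τ₀ = 1.1967 × 335.38 = 401.36 MPa

401 MPa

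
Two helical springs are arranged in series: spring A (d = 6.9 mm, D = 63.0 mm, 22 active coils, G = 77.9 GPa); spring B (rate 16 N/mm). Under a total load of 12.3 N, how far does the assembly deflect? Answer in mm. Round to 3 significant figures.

3.83 mm

k_A = Gd⁴/(8D³N_a) = (77.9×10³)(6.9⁴)/(8·63.0³·22) = 4.0124 N/mm
Series: 1/k_eq = 1/4.0124 + 1/16 = 0.31173; k_eq = 3.2079 N/mm
δ = F/k_eq = 12.3/3.2079 = 3.8343 mm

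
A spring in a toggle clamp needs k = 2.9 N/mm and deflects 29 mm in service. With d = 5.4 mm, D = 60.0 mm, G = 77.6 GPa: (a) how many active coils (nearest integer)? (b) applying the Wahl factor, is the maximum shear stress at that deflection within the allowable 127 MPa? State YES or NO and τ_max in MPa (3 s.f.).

N_a = Gd⁴/(8D³k) = (77.6×10³)(5.4⁴)/(8·60.0³·2.9) = 13.17 → N_a = 13
Actual rate k = Gd⁴/(8D³·13) = 2.9373 N/mm
Working load F = kδ = 2.9373·29 = 85.182 N
C = 60.0/5.4 = 11.1111; K_W = (4C−1)/(4C−4)+0.615/C = 1.1295
τ_max = K_W·8FD/(πd³) = 1.1295·82.653 = 93.359 MPa
τ_max ≤ 127 MPa → acceptable

(a) 13 coils; (b) YES, τ_max = 93.4 MPa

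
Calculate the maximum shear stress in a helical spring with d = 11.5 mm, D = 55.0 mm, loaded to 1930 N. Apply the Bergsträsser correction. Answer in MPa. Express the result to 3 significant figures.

233 MPa

Spring index C = D/d = 55.0/11.5 = 4.7826
K_B = (4C+2)/(4C−3) = 21.130/16.130 = 1.3100
τ₀ = 8FD/(πd³) = 8·1930·55.0/(π·11.5³) = 849200/4778 = 177.73 MPa
τ_max = K·τ₀ = 1.3100 × 177.73 = 232.82 MPa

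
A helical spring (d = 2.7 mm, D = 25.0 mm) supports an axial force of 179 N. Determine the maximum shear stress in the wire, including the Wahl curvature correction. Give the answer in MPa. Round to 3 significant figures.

670 MPa

Spring index C = D/d = 25.0/2.7 = 9.2593
K_W = (4C−1)/(4C−4) + 0.615/C = 36.037/33.037 + 0.0664 = 1.1572
τ₀ = 8FD/(πd³) = 8·179·25.0/(π·2.7³) = 35800/61.836 = 578.95 MPa
τ_max = K·τ₀ = 1.1572 × 578.95 = 669.98 MPa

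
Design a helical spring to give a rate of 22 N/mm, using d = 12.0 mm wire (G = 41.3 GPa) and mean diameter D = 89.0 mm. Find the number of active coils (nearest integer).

N_a = Gd⁴/(8D³k) = (41.3×10³ × 12.0⁴)/(8 × 89.0³ × 22)
    = 8.56397e+08 / 1.24075e+08 = 6.902 → 7 coils

7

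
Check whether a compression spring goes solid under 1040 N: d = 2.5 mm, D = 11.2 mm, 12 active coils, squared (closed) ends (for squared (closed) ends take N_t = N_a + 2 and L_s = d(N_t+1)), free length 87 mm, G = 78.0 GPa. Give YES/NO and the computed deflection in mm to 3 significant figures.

NO, δ = 46.0 mm

k = Gd⁴/(8D³N_a) = (78.0×10³)(2.5⁴)/(8·11.2³·12) = 22.591 N/mm
N_t = 14; L_s = 2.5·15 = 37.5 mm; δ_solid = L₀ − L_s = 87 − 37.5 = 49.5 mm
δ = F/k = 1040/22.591 = 46.037 mm
δ < δ_solid → spring does not go solid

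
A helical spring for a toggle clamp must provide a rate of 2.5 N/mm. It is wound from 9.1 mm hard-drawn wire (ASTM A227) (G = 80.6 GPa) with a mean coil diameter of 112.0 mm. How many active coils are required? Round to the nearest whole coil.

20

N_a = Gd⁴/(8D³k) = (80.6×10³ × 9.1⁴)/(8 × 112.0³ × 2.5)
    = 5.52714e+08 / 2.80986e+07 = 19.67 → 20 coils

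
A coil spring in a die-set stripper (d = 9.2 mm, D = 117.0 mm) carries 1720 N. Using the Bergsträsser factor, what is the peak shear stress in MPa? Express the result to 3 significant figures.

727 MPa

Spring index C = D/d = 117.0/9.2 = 12.7174
K_B = (4C+2)/(4C−3) = 52.870/47.870 = 1.1045
τ₀ = 8FD/(πd³) = 8·1720·117.0/(π·9.2³) = 1.60992e+06/2446.3 = 658.1 MPa
τ_max = K·τ₀ = 1.1045 × 658.1 = 726.84 MPa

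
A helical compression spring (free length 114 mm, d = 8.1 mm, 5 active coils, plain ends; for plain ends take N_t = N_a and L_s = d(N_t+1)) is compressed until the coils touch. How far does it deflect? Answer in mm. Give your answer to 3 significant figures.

65.4 mm

N_t = 5; L_s = 8.1·6 = 48.6 mm
δ_solid = L₀ − L_s = 114 − 48.6 = 65.4 mm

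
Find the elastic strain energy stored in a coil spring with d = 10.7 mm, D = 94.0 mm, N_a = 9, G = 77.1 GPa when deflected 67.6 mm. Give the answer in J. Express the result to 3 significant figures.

k = Gd⁴/(8D³N_a) = (77.1×10³)(10.7⁴)/(8·94.0³·9) = 16.899 N/mm
U = ½kδ² = 0.5 × 16.899 × 67.6² = 38613 N·mm = 38.613 J

38.6 J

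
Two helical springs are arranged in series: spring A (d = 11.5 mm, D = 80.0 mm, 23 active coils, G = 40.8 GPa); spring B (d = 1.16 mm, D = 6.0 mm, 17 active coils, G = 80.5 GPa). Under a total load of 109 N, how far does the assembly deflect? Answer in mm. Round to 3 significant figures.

36.4 mm

k_A = Gd⁴/(8D³N_a) = (40.8×10³)(11.5⁴)/(8·80.0³·23) = 7.5747 N/mm
k_B = Gd⁴/(8D³N_a) = (80.5×10³)(1.16⁴)/(8·6.0³·17) = 4.9618 N/mm
Series: 1/k_eq = 1/7.5747 + 1/4.9618 = 0.33356; k_eq = 2.998 N/mm
δ = F/k_eq = 109/2.998 = 36.358 mm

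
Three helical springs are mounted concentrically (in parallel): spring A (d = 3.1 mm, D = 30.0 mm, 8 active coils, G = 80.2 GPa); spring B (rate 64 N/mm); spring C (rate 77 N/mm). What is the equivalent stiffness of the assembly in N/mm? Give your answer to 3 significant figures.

145 N/mm

k_A = Gd⁴/(8D³N_a) = (80.2×10³)(3.1⁴)/(8·30.0³·8) = 4.2862 N/mm
Parallel: k_eq = 4.2862 + 64 + 77 = 145.29 N/mm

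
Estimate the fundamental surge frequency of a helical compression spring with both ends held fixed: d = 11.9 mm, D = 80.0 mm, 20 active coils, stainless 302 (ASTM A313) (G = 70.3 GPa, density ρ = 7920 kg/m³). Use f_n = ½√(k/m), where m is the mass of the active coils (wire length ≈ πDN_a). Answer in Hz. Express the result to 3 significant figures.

k = Gd⁴/(8D³N_a) = (70.3×10³)(11.9⁴)/(8·80.0³·20) = 17.209 N/mm = 17209 N/m
Wire length L = πDN_a = π·80.0·20 = 5026.5 mm
m = ρ·(πd²/4)·L = 7920 × 111.22×10⁻⁶ m² × 5.0265 m = 4.4277 kg
f_n = ½√(k/m) = 0.5·√(17209/4.4277) = 0.5·√(3886.6) = 31.171 Hz

31.2 Hz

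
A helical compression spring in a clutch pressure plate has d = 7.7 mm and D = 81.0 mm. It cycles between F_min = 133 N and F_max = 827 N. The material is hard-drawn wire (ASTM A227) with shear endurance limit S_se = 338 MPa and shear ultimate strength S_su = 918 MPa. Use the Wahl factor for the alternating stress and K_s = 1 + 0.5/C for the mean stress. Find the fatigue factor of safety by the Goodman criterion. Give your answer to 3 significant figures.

C = D/d = 81.0/7.7 = 10.5195; K_W = (4C−1)/(4C−4)+0.615/C = 1.1372; K_s = 1+0.5/C = 1.0475
F_a = (F_max−F_min)/2 = 347 N; F_m = (F_max+F_min)/2 = 480 N
τ_a = K_W·8F_aD/(πd³) = 1.1372 × 156.78 = 178.29 MPa
τ_m = K_s·8F_mD/(πd³) = 1.0475 × 216.87 = 227.18 MPa
Goodman: 1/n_f = τ_a/S_se + τ_m/S_su = 178.29/338 + 227.18/918 = 0.52750 + 0.24747 = 0.77497
n_f = 1/0.77497 = 1.29

1.29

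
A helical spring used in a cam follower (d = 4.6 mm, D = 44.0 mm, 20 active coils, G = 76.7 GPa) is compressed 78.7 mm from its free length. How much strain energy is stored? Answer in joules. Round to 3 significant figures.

7.80 J

k = Gd⁴/(8D³N_a) = (76.7×10³)(4.6⁴)/(8·44.0³·20) = 2.5197 N/mm
U = ½kδ² = 0.5 × 2.5197 × 78.7² = 7803.1 N·mm = 7.8031 J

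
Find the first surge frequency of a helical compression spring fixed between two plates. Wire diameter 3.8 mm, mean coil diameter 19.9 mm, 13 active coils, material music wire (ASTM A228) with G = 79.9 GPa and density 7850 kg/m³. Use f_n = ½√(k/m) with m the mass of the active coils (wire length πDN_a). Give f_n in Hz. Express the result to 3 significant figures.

k = Gd⁴/(8D³N_a) = (79.9×10³)(3.8⁴)/(8·19.9³·13) = 20.328 N/mm = 20328 N/m
Wire length L = πDN_a = π·19.9·13 = 812.73 mm
m = ρ·(πd²/4)·L = 7850 × 11.341×10⁻⁶ m² × 0.81273 m = 0.072356 kg
f_n = ½√(k/m) = 0.5·√(20328/0.072356) = 0.5·√(2.8094e+05) = 265.02 Hz

265 Hz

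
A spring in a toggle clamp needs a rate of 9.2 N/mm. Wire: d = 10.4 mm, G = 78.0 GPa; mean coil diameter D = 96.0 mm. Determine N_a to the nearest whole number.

N_a = Gd⁴/(8D³k) = (78.0×10³ × 10.4⁴)/(8 × 96.0³ × 9.2)
    = 9.1249e+08 / 6.51166e+07 = 14.01 → 14 coils

14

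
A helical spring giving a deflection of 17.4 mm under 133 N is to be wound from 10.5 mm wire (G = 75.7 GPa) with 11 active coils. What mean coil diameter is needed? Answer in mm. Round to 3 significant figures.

111 mm

Required rate k = F/δ = 133/17.4 = 7.6437 N/mm
D = (Gd⁴/(8N_a·k))^(1/3) = (75.7×10³·10.5⁴/(8·11·7.6437))^(1/3)
  = (1.36794e+06)^(1/3) = 111.0084 mm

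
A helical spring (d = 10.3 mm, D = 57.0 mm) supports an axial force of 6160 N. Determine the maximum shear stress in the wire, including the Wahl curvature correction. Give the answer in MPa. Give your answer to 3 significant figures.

1040 MPa

Spring index C = D/d = 57.0/10.3 = 5.5340
K_W = (4C−1)/(4C−4) + 0.615/C = 21.136/18.136 + 0.1111 = 1.2765
τ₀ = 8FD/(πd³) = 8·6160·57.0/(π·10.3³) = 2.80896e+06/3432.9 = 818.25 MPa
τ_max = K·τ₀ = 1.2765 × 818.25 = 1044.5 MPa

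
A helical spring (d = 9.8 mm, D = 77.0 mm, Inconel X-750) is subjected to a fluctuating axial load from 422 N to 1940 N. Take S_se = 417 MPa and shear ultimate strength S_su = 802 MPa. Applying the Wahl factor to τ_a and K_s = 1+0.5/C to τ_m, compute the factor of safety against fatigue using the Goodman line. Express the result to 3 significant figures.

C = D/d = 77.0/9.8 = 7.8571; K_W = (4C−1)/(4C−4)+0.615/C = 1.1876; K_s = 1+0.5/C = 1.0636
F_a = (F_max−F_min)/2 = 759 N; F_m = (F_max+F_min)/2 = 1181 N
τ_a = K_W·8F_aD/(πd³) = 1.1876 × 158.12 = 187.79 MPa
τ_m = K_s·8F_mD/(πd³) = 1.0636 × 246.04 = 261.7 MPa
Goodman: 1/n_f = τ_a/S_se + τ_m/S_su = 187.79/417 + 261.7/802 = 0.45035 + 0.32630 = 0.77665
n_f = 1/0.77665 = 1.288

1.29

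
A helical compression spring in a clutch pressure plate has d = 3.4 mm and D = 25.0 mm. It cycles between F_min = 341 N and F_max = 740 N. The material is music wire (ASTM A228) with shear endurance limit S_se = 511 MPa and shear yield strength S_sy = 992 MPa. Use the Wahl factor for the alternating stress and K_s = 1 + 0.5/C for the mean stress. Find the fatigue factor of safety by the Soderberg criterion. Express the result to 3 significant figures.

C = D/d = 25.0/3.4 = 7.3529; K_W = (4C−1)/(4C−4)+0.615/C = 1.2017; K_s = 1+0.5/C = 1.0680
F_a = (F_max−F_min)/2 = 199.5 N; F_m = (F_max+F_min)/2 = 540.5 N
τ_a = K_W·8F_aD/(πd³) = 1.2017 × 323.14 = 388.31 MPa
τ_m = K_s·8F_mD/(πd³) = 1.0680 × 875.47 = 935 MPa
Soderberg: 1/n_f = τ_a/S_se + τ_m/S_sy = 388.31/511 + 935/992 = 0.75991 + 0.94254 = 1.7024
n_f = 1/1.7024 = 0.5874

0.587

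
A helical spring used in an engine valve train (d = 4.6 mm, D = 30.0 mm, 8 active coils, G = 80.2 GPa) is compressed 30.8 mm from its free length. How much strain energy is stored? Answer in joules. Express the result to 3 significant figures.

k = Gd⁴/(8D³N_a) = (80.2×10³)(4.6⁴)/(8·30.0³·8) = 20.781 N/mm
U = ½kδ² = 0.5 × 20.781 × 30.8² = 9856.7 N·mm = 9.8567 J

9.86 J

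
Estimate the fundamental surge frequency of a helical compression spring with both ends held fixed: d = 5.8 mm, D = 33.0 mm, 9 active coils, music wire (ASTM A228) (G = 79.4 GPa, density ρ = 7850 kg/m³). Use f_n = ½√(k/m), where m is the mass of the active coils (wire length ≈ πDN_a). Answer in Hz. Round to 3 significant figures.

k = Gd⁴/(8D³N_a) = (79.4×10³)(5.8⁴)/(8·33.0³·9) = 34.726 N/mm = 34726 N/m
Wire length L = πDN_a = π·33.0·9 = 933.05 mm
m = ρ·(πd²/4)·L = 7850 × 26.421×10⁻⁶ m² × 0.93305 m = 0.19352 kg
f_n = ½√(k/m) = 0.5·√(34726/0.19352) = 0.5·√(1.7945e+05) = 211.81 Hz

212 Hz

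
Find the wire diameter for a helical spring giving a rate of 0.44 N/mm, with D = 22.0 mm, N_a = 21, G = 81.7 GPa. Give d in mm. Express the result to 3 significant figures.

d = (8D³N_a·k / G)^(1/4) = (8·22.0³·21·0.44 / (81.7×10³))^0.25
  = (9.634)^0.25 = 1.7618 mm

1.76 mm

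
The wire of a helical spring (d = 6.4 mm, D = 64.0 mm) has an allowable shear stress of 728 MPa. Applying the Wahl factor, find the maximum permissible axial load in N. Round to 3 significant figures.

C = D/d = 64.0/6.4 = 10.0000
K_W = (4C−1)/(4C−4) + 0.615/C = 39.000/36.000 + 0.0615 = 1.1448
τ_max = K·8FD/(πd³) → F_max = τ_allow·πd³/(8DK)
F_max = 728·π·6.4³/(8·64.0·1.1448) = 5.9954e+05/586.15 = 1022.8 N

1020 N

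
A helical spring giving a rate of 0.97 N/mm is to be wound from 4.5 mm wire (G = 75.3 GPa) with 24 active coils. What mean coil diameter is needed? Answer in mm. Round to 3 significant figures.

54.9 mm

D = (Gd⁴/(8N_a·k))^(1/3) = (75.3×10³·4.5⁴/(8·24·0.97))^(1/3)
  = (165795)^(1/3) = 54.9360 mm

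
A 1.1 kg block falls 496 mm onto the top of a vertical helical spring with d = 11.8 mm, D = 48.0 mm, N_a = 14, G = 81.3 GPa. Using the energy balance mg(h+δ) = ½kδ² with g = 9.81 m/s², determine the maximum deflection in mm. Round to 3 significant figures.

k = Gd⁴/(8D³N_a) = (81.3×10³)(11.8⁴)/(8·48.0³·14) = 127.26 N/mm
W = mg = 1.1 × 9.81 = 10.791 N
½kδ² − Wδ − Wh = 0 → δ = (W + √(W² + 2kWh))/k
δ = (10.791 + √(116.45 + 1.36223e+06))/127.26 = (10.791 + 1167.2)/127.26 = 9.2569 mm

9.26 mm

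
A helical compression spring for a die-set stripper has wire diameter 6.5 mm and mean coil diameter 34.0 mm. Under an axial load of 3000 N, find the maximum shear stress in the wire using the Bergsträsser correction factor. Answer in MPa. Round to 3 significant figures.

Spring index C = D/d = 34.0/6.5 = 5.2308
K_B = (4C+2)/(4C−3) = 22.923/17.923 = 1.2790
τ₀ = 8FD/(πd³) = 8·3000·34.0/(π·6.5³) = 816000/862.76 = 945.8 MPa
τ_max = K·τ₀ = 1.2790 × 945.8 = 1209.7 MPa

1210 MPa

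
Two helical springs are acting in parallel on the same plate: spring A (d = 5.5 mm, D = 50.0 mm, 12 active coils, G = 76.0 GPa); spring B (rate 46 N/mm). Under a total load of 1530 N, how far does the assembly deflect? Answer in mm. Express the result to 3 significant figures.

29.5 mm

k_A = Gd⁴/(8D³N_a) = (76.0×10³)(5.5⁴)/(8·50.0³·12) = 5.7954 N/mm
Parallel: k_eq = 5.7954 + 46 = 51.795 N/mm
δ = F/k_eq = 1530/51.795 = 29.539 mm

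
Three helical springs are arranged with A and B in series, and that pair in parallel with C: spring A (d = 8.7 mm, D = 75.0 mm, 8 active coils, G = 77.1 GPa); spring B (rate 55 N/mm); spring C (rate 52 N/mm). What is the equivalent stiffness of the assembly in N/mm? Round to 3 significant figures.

64.6 N/mm

k_A = Gd⁴/(8D³N_a) = (77.1×10³)(8.7⁴)/(8·75.0³·8) = 16.359 N/mm
Springs A,B series: k_AB = 1/(1/16.359+1/55) = 12.609 N/mm; parallel with C: k_eq = 12.609+52 = 64.609 N/mm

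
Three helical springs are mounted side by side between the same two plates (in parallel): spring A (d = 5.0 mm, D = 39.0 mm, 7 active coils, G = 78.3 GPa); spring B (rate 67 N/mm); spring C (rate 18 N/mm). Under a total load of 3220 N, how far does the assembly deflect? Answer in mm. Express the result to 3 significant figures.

32.3 mm

k_A = Gd⁴/(8D³N_a) = (78.3×10³)(5.0⁴)/(8·39.0³·7) = 14.732 N/mm
Parallel: k_eq = 14.732 + 67 + 18 = 99.732 N/mm
δ = F/k_eq = 3220/99.732 = 32.287 mm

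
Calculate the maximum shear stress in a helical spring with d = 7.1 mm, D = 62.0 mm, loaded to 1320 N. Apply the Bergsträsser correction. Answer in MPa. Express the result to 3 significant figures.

673 MPa

Spring index C = D/d = 62.0/7.1 = 8.7324
K_B = (4C+2)/(4C−3) = 36.930/31.930 = 1.1566
τ₀ = 8FD/(πd³) = 8·1320·62.0/(π·7.1³) = 654720/1124.4 = 582.28 MPa
τ_max = K·τ₀ = 1.1566 × 582.28 = 673.46 MPa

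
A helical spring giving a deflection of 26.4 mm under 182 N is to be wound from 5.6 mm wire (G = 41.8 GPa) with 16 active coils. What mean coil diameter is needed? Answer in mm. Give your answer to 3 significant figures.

Required rate k = F/δ = 182/26.4 = 6.8939 N/mm
D = (Gd⁴/(8N_a·k))^(1/3) = (41.8×10³·5.6⁴/(8·16·6.8939))^(1/3)
  = (46585.5)^(1/3) = 35.9819 mm

36.0 mm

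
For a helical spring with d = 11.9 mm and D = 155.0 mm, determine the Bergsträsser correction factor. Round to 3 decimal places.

C = D/d = 155.0/11.9 = 13.0252
K_B = (4C+2)/(4C−3) = 54.101/49.101 = 1.1018

1.102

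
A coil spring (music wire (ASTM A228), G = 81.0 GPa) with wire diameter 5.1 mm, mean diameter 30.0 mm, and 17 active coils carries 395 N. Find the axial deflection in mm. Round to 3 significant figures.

k = Gd⁴/(8D³N_a) = (81.0×10³)(5.1⁴)/(8·30.0³·17) = 14.923 N/mm
δ = F/k = 395 / 14.923 = 26.469 mm

26.5 mm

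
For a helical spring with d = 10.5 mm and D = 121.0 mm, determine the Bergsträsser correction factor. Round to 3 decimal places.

1.116

C = D/d = 121.0/10.5 = 11.5238
K_B = (4C+2)/(4C−3) = 48.095/43.095 = 1.1160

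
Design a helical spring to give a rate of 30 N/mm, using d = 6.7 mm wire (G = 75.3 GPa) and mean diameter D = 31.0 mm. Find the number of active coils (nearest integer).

N_a = Gd⁴/(8D³k) = (75.3×10³ × 6.7⁴)/(8 × 31.0³ × 30)
    = 1.51738e+08 / 7.14984e+06 = 21.22 → 21 coils

21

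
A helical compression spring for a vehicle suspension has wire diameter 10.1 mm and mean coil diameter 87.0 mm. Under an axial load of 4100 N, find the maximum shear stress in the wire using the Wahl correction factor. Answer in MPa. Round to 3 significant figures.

1030 MPa

Spring index C = D/d = 87.0/10.1 = 8.6139
K_W = (4C−1)/(4C−4) + 0.615/C = 33.455/30.455 + 0.0714 = 1.1699
τ₀ = 8FD/(πd³) = 8·4100·87.0/(π·10.1³) = 2.8536e+06/3236.8 = 881.62 MPa
τ_max = K·τ₀ = 1.1699 × 881.62 = 1031.4 MPa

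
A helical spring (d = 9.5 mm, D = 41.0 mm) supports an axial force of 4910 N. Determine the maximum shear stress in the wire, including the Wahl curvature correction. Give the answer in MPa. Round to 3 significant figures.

818 MPa

Spring index C = D/d = 41.0/9.5 = 4.3158
K_W = (4C−1)/(4C−4) + 0.615/C = 16.263/13.263 + 0.1425 = 1.3687
τ₀ = 8FD/(πd³) = 8·4910·41.0/(π·9.5³) = 1.61048e+06/2693.5 = 597.91 MPa
τ_max = K·τ₀ = 1.3687 × 597.91 = 818.35 MPa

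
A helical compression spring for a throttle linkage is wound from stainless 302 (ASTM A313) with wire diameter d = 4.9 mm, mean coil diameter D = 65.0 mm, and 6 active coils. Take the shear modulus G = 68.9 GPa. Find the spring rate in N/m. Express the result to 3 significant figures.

3010 N/m

k = Gd⁴/(8D³N_a) = (68.9×10³ × 4.9⁴) / (8 × 65.0³ × 6)
  = 3.97195e+07 / 1.3182e+07 = 3.0132 N/mm = 3013.2 N/m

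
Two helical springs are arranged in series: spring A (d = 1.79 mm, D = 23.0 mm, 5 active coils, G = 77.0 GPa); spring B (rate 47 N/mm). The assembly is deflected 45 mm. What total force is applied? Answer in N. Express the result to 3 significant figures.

k_A = Gd⁴/(8D³N_a) = (77.0×10³)(1.79⁴)/(8·23.0³·5) = 1.6243 N/mm
Series: 1/k_eq = 1/1.6243 + 1/47 = 0.63694; k_eq = 1.57 N/mm
F = k_eq·δ = 1.57·45 = 70.651 N

70.7 N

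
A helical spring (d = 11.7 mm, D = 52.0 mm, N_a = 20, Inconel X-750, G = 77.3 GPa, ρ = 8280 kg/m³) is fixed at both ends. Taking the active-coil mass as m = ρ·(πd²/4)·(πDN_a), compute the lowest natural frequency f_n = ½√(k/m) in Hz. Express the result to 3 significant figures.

74.4 Hz

k = Gd⁴/(8D³N_a) = (77.3×10³)(11.7⁴)/(8·52.0³·20) = 64.386 N/mm = 64386 N/m
Wire length L = πDN_a = π·52.0·20 = 3267.3 mm
m = ρ·(πd²/4)·L = 8280 × 107.51×10⁻⁶ m² × 3.2673 m = 2.9085 kg
f_n = ½√(k/m) = 0.5·√(64386/2.9085) = 0.5·√(22137) = 74.392 Hz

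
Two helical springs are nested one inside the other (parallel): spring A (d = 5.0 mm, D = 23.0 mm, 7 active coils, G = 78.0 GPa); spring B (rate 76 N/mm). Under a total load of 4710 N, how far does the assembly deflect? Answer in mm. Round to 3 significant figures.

k_A = Gd⁴/(8D³N_a) = (78.0×10³)(5.0⁴)/(8·23.0³·7) = 71.549 N/mm
Parallel: k_eq = 71.549 + 76 = 147.55 N/mm
δ = F/k_eq = 4710/147.55 = 31.922 mm

31.9 mm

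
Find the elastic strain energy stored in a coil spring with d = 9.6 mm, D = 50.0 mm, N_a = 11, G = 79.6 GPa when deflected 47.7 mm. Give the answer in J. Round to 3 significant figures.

k = Gd⁴/(8D³N_a) = (79.6×10³)(9.6⁴)/(8·50.0³·11) = 61.462 N/mm
U = ½kδ² = 0.5 × 61.462 × 47.7² = 69922 N·mm = 69.922 J

69.9 J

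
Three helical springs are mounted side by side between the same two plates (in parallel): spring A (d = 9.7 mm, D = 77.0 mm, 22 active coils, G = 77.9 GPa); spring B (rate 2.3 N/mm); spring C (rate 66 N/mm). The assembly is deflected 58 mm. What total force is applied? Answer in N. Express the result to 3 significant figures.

k_A = Gd⁴/(8D³N_a) = (77.9×10³)(9.7⁴)/(8·77.0³·22) = 8.583 N/mm
Parallel: k_eq = 8.583 + 2.3 + 66 = 76.883 N/mm
F = k_eq·δ = 76.883·58 = 4459.2 N

4460 N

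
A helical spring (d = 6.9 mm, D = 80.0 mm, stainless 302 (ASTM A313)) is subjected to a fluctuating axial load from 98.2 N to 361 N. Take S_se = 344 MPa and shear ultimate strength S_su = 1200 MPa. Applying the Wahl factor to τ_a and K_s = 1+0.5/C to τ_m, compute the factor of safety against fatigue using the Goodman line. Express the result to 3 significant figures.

C = D/d = 80.0/6.9 = 11.5942; K_W = (4C−1)/(4C−4)+0.615/C = 1.1238; K_s = 1+0.5/C = 1.0431
F_a = (F_max−F_min)/2 = 131.4 N; F_m = (F_max+F_min)/2 = 229.6 N
τ_a = K_W·8F_aD/(πd³) = 1.1238 × 81.485 = 91.576 MPa
τ_m = K_s·8F_mD/(πd³) = 1.0431 × 142.38 = 148.52 MPa
Goodman: 1/n_f = τ_a/S_se + τ_m/S_su = 91.576/344 + 148.52/1200 = 0.26621 + 0.12377 = 0.38998
n_f = 1/0.38998 = 2.564

2.56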